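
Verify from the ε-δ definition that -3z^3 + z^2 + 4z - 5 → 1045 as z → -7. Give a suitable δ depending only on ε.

Suppose ε > 0. We want δ > 0 such that 0 < |z + 7| < δ implies |(-3z^3 + z^2 + 4z - 5) − 1045| < ε.
(-3z^3 + z^2 + 4z - 5) − 1045 = -3z^3 + z^2 + 4z - 1050 = (z + 7)(-3z^2 + 22z - 150).
So |(-3z^3 + z^2 + 4z - 5) − 1045| = |z + 7|·|-3z^2 + 22z - 150|.
Assume first that |z + 7| < 2, so |z| < 9. Then |-3z^2 + 22z - 150| ≤ 3·9^2 + 22·9 + 150 = 591.
Hence |(-3z^3 + z^2 + 4z - 5) − 1045| ≤ 591|z + 7| < ε provided |z + 7| < ε/591.
Take δ = min(2, ε/591). Then 0 < |z + 7| < δ gives both |z + 7| < 2 and |z + 7| < ε/591, so |(-3z^3 + z^2 + 4z - 5) − 1045| < ε.

δ = min(2, ε/591)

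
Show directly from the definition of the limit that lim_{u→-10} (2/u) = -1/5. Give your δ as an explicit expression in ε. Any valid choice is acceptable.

Let ε > 0. We seek δ > 0 such that 0 < |u + 10| < δ implies |2/u + 1/5| < ε.
|2/u + 1/5| = 2·|-10 − u|/(10·|u|) = 2|u + 10|/(10|u|).
Require δ ≤ 5 so that |u| > 10 − 5 = 5, hence 10|u| > 50.
Then |2/u + 1/5| < 2|u + 10|/50, which is < ε when |u + 10| < 25ε.
Take δ = min(5, 25ε). Then 0 < |u + 10| < δ gives both |u + 10| < 5 and |u + 10| < 25ε, so |2/u + 1/5| < ε.

δ = min(5, 25ε)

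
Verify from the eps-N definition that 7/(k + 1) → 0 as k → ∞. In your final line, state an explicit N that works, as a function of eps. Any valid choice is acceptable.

Suppose eps > 0. For k ≥ 1, |7/(k + 1) − 0| = 7/(k + 1) ≤ 7/k.
We need 7/k < eps, i.e. k > 7/eps.
Take N = 7/eps. If k > N then |7/(k + 1)| ≤ 7/k < eps.

N = 7/eps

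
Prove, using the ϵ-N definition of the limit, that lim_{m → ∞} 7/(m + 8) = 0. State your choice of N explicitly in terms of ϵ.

Let ϵ > 0 be given. For m ≥ 1, |7/(m + 8) − 0| = 7/(m + 8) ≤ 7/m.
We need 7/m < ϵ, i.e. m > 7/ϵ.
Take N = 7/ϵ. If m > N then |7/(m + 8)| ≤ 7/m < ϵ.

N = 7/ϵ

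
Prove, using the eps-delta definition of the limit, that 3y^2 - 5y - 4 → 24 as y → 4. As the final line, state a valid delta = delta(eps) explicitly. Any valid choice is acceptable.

delta = min(1, eps/22)

Let eps > 0. We want delta > 0 such that 0 < |y − 4| < delta implies |(3y^2 - 5y - 4) − 24| < eps.
(3y^2 - 5y - 4) − 24 = 3y^2 - 5y - 28 = (y − 4)(3y + 7).
So |(3y^2 - 5y - 4) − 24| = |y − 4|·|3y + 7|.
Assume first that |y − 4| < 1, so |y| < 5. Then |3y + 7| ≤ 3·5 + 7 = 22.
Hence |(3y^2 - 5y - 4) − 24| ≤ 22|y − 4| < eps provided |y − 4| < eps/22.
Choosing delta = min(1, eps/22) ensures both conditions, hence |(3y^2 - 5y - 4) − 24| < eps.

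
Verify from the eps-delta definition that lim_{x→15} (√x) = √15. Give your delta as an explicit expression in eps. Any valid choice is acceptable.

Fix eps > 0. We want delta > 0 such that 0 < |x − 15| < delta implies |√x − √15| < eps.
Rationalise: √x − √15 = (x − 15)/(√x + √15), so |√x − √15| = |x − 15|/(√x + √15).
Restrict delta ≤ 15 so that |x − 15| < 15 forces x > 0, and then √x + √15 > √15.
Hence |√x − √15| < |x − 15|/√15, which is < eps once |x − 15| < √15·eps.
Take delta = min(15, √15·eps). If 0 < |x − 15| < delta then x > 0 and |√x − √15| < |x − 15|/√15 < eps.

delta = min(15, √15·eps)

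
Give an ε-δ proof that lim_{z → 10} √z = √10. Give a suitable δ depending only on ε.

δ = min(10, √10·ε)

Let ε > 0. We want δ > 0 such that 0 < |z − 10| < δ implies |√z − √10| < ε.
Rationalise: √z − √10 = (z − 10)/(√z + √10), so |√z − √10| = |z − 10|/(√z + √10).
Restrict δ ≤ 10 so that |z − 10| < 10 forces z > 0, and then √z + √10 > √10.
Hence |√z − √10| < |z − 10|/√10, which is < ε once |z − 10| < √10·ε.
Take δ = min(10, √10·ε). If 0 < |z − 10| < δ then z > 0 and |√z − √10| < |z − 10|/√10 < ε.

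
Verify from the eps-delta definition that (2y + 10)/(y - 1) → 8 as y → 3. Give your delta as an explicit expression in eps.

Let eps > 0 be given. We want delta > 0 with 0 < |y − 3| < delta ⇒ |(2y + 10)/(y - 1) − 8| < eps.
Combining over a common denominator, (2y + 10)/(y - 1) − 8 = [(2y + 10)·2 − 16·(y - 1)] / [2·(y - 1)] = -12(y − 3) / (2(y - 1)).
So |(2y + 10)/(y - 1) − 8| = 12|y − 3| / (2·|y − 1|).
Restrict delta ≤ 1. Then |y − 3| < 1 gives |y − 1| = |(y − 3) + 2| ≥ 2 − 1 = 1.
Hence |(2y + 10)/(y - 1) − 8| < 12|y − 3|/(2·1) = 6|y − 3|, which is < eps once |y − 3| < (1/6)eps.
Take delta = min(1, (1/6)eps). Then 0 < |y − 3| < delta forces both bounds, so |(2y + 10)/(y - 1) − 8| < eps.

delta = min(1, (1/6)eps)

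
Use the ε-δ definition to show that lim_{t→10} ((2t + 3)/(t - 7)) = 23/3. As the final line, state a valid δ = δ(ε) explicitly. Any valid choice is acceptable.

Suppose ε > 0. We want δ > 0 with 0 < |t − 10| < δ ⇒ |(2t + 3)/(t - 7) − (23/3)| < ε.
Combining over a common denominator, (2t + 3)/(t - 7) − (23/3) = [(2t + 3)·3 − 23·(t - 7)] / [3·(t - 7)] = -17(t − 10) / (3(t - 7)).
So |(2t + 3)/(t - 7) − (23/3)| = 17|t − 10| / (3·|t − 7|).
Require δ ≤ 3/2, so |t − 7| ≥ |3| − |t − 10| > 3 − 3/2 = 3/2.
Hence |(2t + 3)/(t - 7) − (23/3)| < 17|t − 10|/(3·(3/2)) = (34/9)|t − 10|, which is < ε once |t − 10| < (9/34)ε.
Take δ = min(3/2, (9/34)ε). Then 0 < |t − 10| < δ forces both bounds, so |(2t + 3)/(t - 7) − (23/3)| < ε.

δ = min(3/2, (9/34)ε)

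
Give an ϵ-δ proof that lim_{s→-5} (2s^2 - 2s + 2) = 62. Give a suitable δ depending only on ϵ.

Let ϵ > 0 be given. We want δ > 0 such that 0 < |s + 5| < δ implies |(2s^2 - 2s + 2) − 62| < ϵ.
(2s^2 - 2s + 2) − 62 = 2s^2 - 2s - 60 = (s + 5)(2s - 12).
So |(2s^2 - 2s + 2) − 62| = |s + 5|·|2s - 12|.
Assume first that |s + 5| < 1, so |s| < 6. Then |2s - 12| ≤ 2·6 + 12 = 24.
Hence |(2s^2 - 2s + 2) − 62| ≤ 24|s + 5| < ϵ provided |s + 5| < ϵ/24.
Take δ = min(1, ϵ/24). Then 0 < |s + 5| < δ gives both |s + 5| < 1 and |s + 5| < ϵ/24, so |(2s^2 - 2s + 2) − 62| < ϵ.

δ = min(1, ϵ/24)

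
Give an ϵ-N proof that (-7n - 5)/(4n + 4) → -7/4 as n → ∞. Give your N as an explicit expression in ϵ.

N = (1/2)/ϵ

Fix ϵ > 0. For n ≥ 1, |(-7n - 5)/(4n + 4) + 7/4| = |8|/(4(4n + 4)) = 8/(4(4n + 4)).
Since 4n + 4 ≥ 4n for n ≥ 1, this is ≤ 8/(4·4n) = (1/2)/n.
So |(-7n - 5)/(4n + 4) + 7/4| < ϵ whenever n > (1/2)/ϵ.
Take N = (1/2)/ϵ. If n > N then |(-7n - 5)/(4n + 4) + 7/4| ≤ (1/2)/n < ϵ.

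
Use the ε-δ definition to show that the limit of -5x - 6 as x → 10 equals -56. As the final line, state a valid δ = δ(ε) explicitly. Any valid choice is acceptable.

δ = ε/5

Fix ε > 0. We need δ > 0 so that 0 < |x − 10| < δ implies |(-5x - 6) + 56| < ε.
Since (-5x - 6) + 56 = -5(x − 10), we have |(-5x - 6) + 56| = 5|x − 10|.
Thus it suffices that |x − 10| < ε/5.
Choosing δ = ε/5 gives |(-5x - 6) + 56| = 5|x − 10| < ε whenever |x − 10| < δ.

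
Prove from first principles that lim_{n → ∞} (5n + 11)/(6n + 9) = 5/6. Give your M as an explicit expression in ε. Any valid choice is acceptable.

Let ε > 0. For n ≥ 1, |(5n + 11)/(6n + 9) − (5/6)| = |21|/(6(6n + 9)) = 21/(6(6n + 9)).
Since 6n + 9 ≥ 6n for n ≥ 1, this is ≤ 21/(6·6n) = (7/12)/n.
So |(5n + 11)/(6n + 9) − (5/6)| < ε whenever n > (7/12)/ε.
Take M = (7/12)/ε. If n > M then |(5n + 11)/(6n + 9) − (5/6)| ≤ (7/12)/n < ε.

M = (7/12)/ε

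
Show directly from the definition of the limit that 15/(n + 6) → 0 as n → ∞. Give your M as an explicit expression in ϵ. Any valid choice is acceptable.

M = 15/ϵ

Let ϵ > 0. For n ≥ 1, |15/(n + 6) − 0| = 15/(n + 6) ≤ 15/n.
We need 15/n < ϵ, i.e. n > 15/ϵ.
Take M = 15/ϵ. If n > M then |15/(n + 6)| ≤ 15/n < ϵ.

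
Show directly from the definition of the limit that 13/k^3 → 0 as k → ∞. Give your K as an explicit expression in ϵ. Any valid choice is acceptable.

Suppose ϵ > 0. For k ≥ 1, |13/k^3 − 0| = 13/k^3.
13/k^3 < ϵ ⇔ k^3 > 13/ϵ ⇔ k > (13/ϵ)^{1/3}.
Take K = (13/ϵ)^{1/3}. Then k > K implies 13/k^3 < ϵ.

K = (13/ϵ)^{1/3}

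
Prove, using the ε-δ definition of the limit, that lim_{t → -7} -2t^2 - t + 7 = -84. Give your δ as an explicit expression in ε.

Let ε > 0. We want δ > 0 such that 0 < |t + 7| < δ implies |(-2t^2 - t + 7) + 84| < ε.
(-2t^2 - t + 7) + 84 = -2t^2 - t + 91 = (t + 7)(-2t + 13).
So |(-2t^2 - t + 7) + 84| = |t + 7|·|-2t + 13|.
Require δ ≤ 1. Then |t + 7| < 1 gives |t| < 8, and by the triangle inequality |-2t + 13| ≤ 2·8 + 13 = 29.
Hence |(-2t^2 - t + 7) + 84| ≤ 29|t + 7| < ε provided |t + 7| < ε/29.
Take δ = min(1, ε/29). Then 0 < |t + 7| < δ gives both |t + 7| < 1 and |t + 7| < ε/29, so |(-2t^2 - t + 7) + 84| < ε.

δ = min(1, ε/29)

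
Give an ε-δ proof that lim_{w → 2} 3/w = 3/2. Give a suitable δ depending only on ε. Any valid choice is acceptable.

Let ε > 0. We seek δ > 0 such that 0 < |w − 2| < δ implies |3/w − (3/2)| < ε.
|3/w − (3/2)| = 3·|2 − w|/(2·|w|) = 3|w − 2|/(2|w|).
Require δ ≤ 1 so that |w| > 2 − 1 = 1, hence 2|w| > 2.
Then |3/w − (3/2)| < 3|w − 2|/2, which is < ε when |w − 2| < (2/3)ε.
Take δ = min(1, (2/3)ε). Then 0 < |w − 2| < δ gives both |w − 2| < 1 and |w − 2| < (2/3)ε, so |3/w − (3/2)| < ε.

δ = min(1, (2/3)ε)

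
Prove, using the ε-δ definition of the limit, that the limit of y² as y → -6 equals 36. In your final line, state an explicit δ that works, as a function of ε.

Fix ε > 0. We seek δ > 0 with 0 < |y + 6| < δ ⇒ |y² − 36| < ε.
Factor: y² − 36 = (y + 6)(y - 6), so |y² − 36| = |y + 6|·|y - 6|.
Impose δ ≤ 1 so that |y| < 7; then |y - 6| ≤ 13.
Hence |y² − 36| ≤ 13|y + 6|, which is < ε once |y + 6| < ε/13.
Take δ = min(1, ε/13). If 0 < |y + 6| < δ then both bounds hold and |y² − 36| ≤ 13|y + 6| < 13·(ε/13) = ε.

δ = min(1, ε/13)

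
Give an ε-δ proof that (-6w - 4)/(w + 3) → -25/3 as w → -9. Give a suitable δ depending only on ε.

δ = min(3, (9/7)ε)

Let ε > 0 be given. We want δ > 0 with 0 < |w + 9| < δ ⇒ |(-6w - 4)/(w + 3) + 25/3| < ε.
Combining over a common denominator, (-6w - 4)/(w + 3) + 25/3 = [(-6w - 4)·(-6) − 50·(w + 3)] / [(-6)·(w + 3)] = -14(w + 9) / ((-6)(w + 3)).
So |(-6w - 4)/(w + 3) + 25/3| = 14|w + 9| / (6·|w + 3|).
Restrict δ ≤ 3. Then |w + 9| < 3 gives |w + 3| = |(w + 9) + (-6)| ≥ 6 − 3 = 3.
Hence |(-6w - 4)/(w + 3) + 25/3| < 14|w + 9|/(6·3) = (7/9)|w + 9|, which is < ε once |w + 9| < (9/7)ε.
Take δ = min(3, (9/7)ε). Then 0 < |w + 9| < δ forces both bounds, so |(-6w - 4)/(w + 3) + 25/3| < ε.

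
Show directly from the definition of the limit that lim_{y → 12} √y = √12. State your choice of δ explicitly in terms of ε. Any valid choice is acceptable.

δ = min(12, √12·ε)

Suppose ε > 0. We want δ > 0 such that 0 < |y − 12| < δ implies |√y − √12| < ε.
Multiplying by the conjugate, |√y − √12| = |y − 12|/(√y + √12).
Restrict δ ≤ 12 so that |y − 12| < 12 forces y > 0, and then √y + √12 > √12.
Hence |√y − √12| < |y − 12|/√12, which is < ε once |y − 12| < √12·ε.
Take δ = min(12, √12·ε). If 0 < |y − 12| < δ then y > 0 and |√y − √12| < |y − 12|/√12 < ε.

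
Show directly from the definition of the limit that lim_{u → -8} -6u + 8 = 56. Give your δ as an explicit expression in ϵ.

Suppose ϵ > 0. We need δ > 0 so that 0 < |u + 8| < δ implies |(-6u + 8) − 56| < ϵ.
|(-6u + 8) − 56| = |-6u - 48| = 6|u + 8|.
Thus it suffices that |u + 8| < ϵ/6.
Take δ = ϵ/6. If 0 < |u + 8| < δ then |(-6u + 8) − 56| = 6|u + 8| < 6·(ϵ/6) = ϵ.

δ = ϵ/6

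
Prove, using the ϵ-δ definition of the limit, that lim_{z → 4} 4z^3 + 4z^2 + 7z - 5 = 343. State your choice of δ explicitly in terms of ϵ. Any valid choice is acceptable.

δ = min(1, ϵ/287)

Let ϵ > 0 be given. We want δ > 0 such that 0 < |z − 4| < δ implies |(4z^3 + 4z^2 + 7z - 5) − 343| < ϵ.
(4z^3 + 4z^2 + 7z - 5) − 343 = 4z^3 + 4z^2 + 7z - 348 = (z − 4)(4z^2 + 20z + 87).
So |(4z^3 + 4z^2 + 7z - 5) − 343| = |z − 4|·|4z^2 + 20z + 87|.
Require δ ≤ 1. Then |z − 4| < 1 gives |z| < 5, and by the triangle inequality |4z^2 + 20z + 87| ≤ 4·5^2 + 20·5 + 87 = 287.
Hence |(4z^3 + 4z^2 + 7z - 5) − 343| ≤ 287|z − 4| < ϵ provided |z − 4| < ϵ/287.
Choosing δ = min(1, ϵ/287) ensures both conditions, hence |(4z^3 + 4z^2 + 7z - 5) − 343| < ϵ.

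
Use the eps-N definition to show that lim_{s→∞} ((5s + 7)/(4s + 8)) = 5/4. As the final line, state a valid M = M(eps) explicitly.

Let eps > 0 be given. We seek M > 0 such that s > M implies |(5s + 7)/(4s + 8) − (5/4)| < eps.
(5s + 7)/(4s + 8) − (5/4) = (4(5s + 7) − 5(4s + 8)) / (4(4s + 8)) = -12/(4(4s + 8)).
For s > 0 we have 4s + 8 > 4s, so |(5s + 7)/(4s + 8) − (5/4)| = 12/(4(4s + 8)) < 12/(4·4s) = (3/4)/s.
Thus |(5s + 7)/(4s + 8) − (5/4)| < eps whenever s > (3/4)/eps.
Take M = (3/4)/eps. If s > M then |(5s + 7)/(4s + 8) − (5/4)| < (3/4)/s < eps.

M = (3/4)/eps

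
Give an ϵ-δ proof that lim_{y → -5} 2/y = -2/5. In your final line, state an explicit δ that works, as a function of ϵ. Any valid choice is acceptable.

Fix ϵ > 0. We seek δ > 0 such that 0 < |y + 5| < δ implies |2/y + 2/5| < ϵ.
|2/y + 2/5| = 2·|-5 − y|/(5·|y|) = 2|y + 5|/(5|y|).
Restrict δ ≤ 5/2. Then |y + 5| < 5/2 gives |y| > 5/2, so 5|y| > 25/2.
Then |2/y + 2/5| < 2|y + 5|/(25/2), which is < ϵ when |y + 5| < (25/4)ϵ.
Take δ = min(5/2, (25/4)ϵ). Then 0 < |y + 5| < δ gives both |y + 5| < 5/2 and |y + 5| < (25/4)ϵ, so |2/y + 2/5| < ϵ.

δ = min(5/2, (25/4)ϵ)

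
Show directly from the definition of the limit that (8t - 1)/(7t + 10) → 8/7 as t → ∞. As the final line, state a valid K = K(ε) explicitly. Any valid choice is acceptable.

K = (87/49)/ε

Suppose ε > 0. We seek K > 0 such that t > K implies |(8t - 1)/(7t + 10) − (8/7)| < ε.
(8t - 1)/(7t + 10) − (8/7) = (7(8t - 1) − 8(7t + 10)) / (7(7t + 10)) = -87/(7(7t + 10)).
For t > 0 we have 7t + 10 > 7t, so |(8t - 1)/(7t + 10) − (8/7)| = 87/(7(7t + 10)) < 87/(7·7t) = (87/49)/t.
Thus |(8t - 1)/(7t + 10) − (8/7)| < ε whenever t > (87/49)/ε.
Take K = (87/49)/ε. If t > K then |(8t - 1)/(7t + 10) − (8/7)| < (87/49)/t < ε.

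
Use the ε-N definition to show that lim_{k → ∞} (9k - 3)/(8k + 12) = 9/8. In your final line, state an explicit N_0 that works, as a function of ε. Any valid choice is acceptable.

N_0 = (33/16)/ε

Let ε > 0 be given. For k ≥ 1, |(9k - 3)/(8k + 12) − (9/8)| = |-132|/(8(8k + 12)) = 132/(8(8k + 12)).
Since 8k + 12 ≥ 8k for k ≥ 1, this is ≤ 132/(8·8k) = (33/16)/k.
So |(9k - 3)/(8k + 12) − (9/8)| < ε whenever k > (33/16)/ε.
Take N_0 = (33/16)/ε. If k > N_0 then |(9k - 3)/(8k + 12) − (9/8)| ≤ (33/16)/k < ε.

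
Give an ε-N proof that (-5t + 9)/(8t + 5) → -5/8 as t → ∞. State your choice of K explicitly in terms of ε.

K = (97/64)/ε

Fix ε > 0. We seek K > 0 such that t > K implies |(-5t + 9)/(8t + 5) + 5/8| < ε.
(-5t + 9)/(8t + 5) + 5/8 = (8(-5t + 9) − (-5)(8t + 5)) / (8(8t + 5)) = 97/(8(8t + 5)).
For t > 0 we have 8t + 5 > 8t, so |(-5t + 9)/(8t + 5) + 5/8| = 97/(8(8t + 5)) < 97/(8·8t) = (97/64)/t.
Thus |(-5t + 9)/(8t + 5) + 5/8| < ε whenever t > (97/64)/ε.
Take K = (97/64)/ε. If t > K then |(-5t + 9)/(8t + 5) + 5/8| < (97/64)/t < ε.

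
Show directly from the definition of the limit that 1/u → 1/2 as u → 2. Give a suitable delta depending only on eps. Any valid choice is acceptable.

Let eps > 0 be given. We seek delta > 0 such that 0 < |u − 2| < delta implies |1/u − (1/2)| < eps.
|1/u − (1/2)| = |2 − u|/(2·|u|) = |u − 2|/(2|u|).
Require delta ≤ 1 so that |u| > 2 − 1 = 1, hence 2|u| > 2.
Then |1/u − (1/2)| < |u − 2|/2, which is < eps when |u − 2| < 2eps.
Take delta = min(1, 2eps). Then 0 < |u − 2| < delta gives both |u − 2| < 1 and |u − 2| < 2eps, so |1/u − (1/2)| < eps.

delta = min(1, 2eps)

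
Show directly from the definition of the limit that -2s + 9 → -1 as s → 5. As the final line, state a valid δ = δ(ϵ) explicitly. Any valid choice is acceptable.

Fix ϵ > 0. We need δ > 0 so that 0 < |s − 5| < δ implies |(-2s + 9) + 1| < ϵ.
|(-2s + 9) + 1| = |-2s + 10| = 2|s − 5|.
Thus it suffices that |s − 5| < ϵ/2.
Choosing δ = ϵ/2 gives |(-2s + 9) + 1| = 2|s − 5| < ϵ whenever |s − 5| < δ.

δ = ϵ/2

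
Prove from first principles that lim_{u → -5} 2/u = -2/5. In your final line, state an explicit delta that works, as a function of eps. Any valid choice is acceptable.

Suppose eps > 0. We seek delta > 0 such that 0 < |u + 5| < delta implies |2/u + 2/5| < eps.
|2/u + 2/5| = 2·|-5 − u|/(5·|u|) = 2|u + 5|/(5|u|).
Restrict delta ≤ 5/2. Then |u + 5| < 5/2 gives |u| > 5/2, so 5|u| > 25/2.
Then |2/u + 2/5| < 2|u + 5|/(25/2), which is < eps when |u + 5| < (25/4)eps.
Take delta = min(5/2, (25/4)eps). Then 0 < |u + 5| < delta gives both |u + 5| < 5/2 and |u + 5| < (25/4)eps, so |2/u + 2/5| < eps.

delta = min(5/2, (25/4)eps)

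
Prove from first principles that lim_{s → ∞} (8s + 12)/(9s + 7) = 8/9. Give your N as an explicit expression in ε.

N = (52/81)/ε

Fix ε > 0. We seek N > 0 such that s > N implies |(8s + 12)/(9s + 7) − (8/9)| < ε.
(8s + 12)/(9s + 7) − (8/9) = (9(8s + 12) − 8(9s + 7)) / (9(9s + 7)) = 52/(9(9s + 7)).
For s > 0 we have 9s + 7 > 9s, so |(8s + 12)/(9s + 7) − (8/9)| = 52/(9(9s + 7)) < 52/(9·9s) = (52/81)/s.
Thus |(8s + 12)/(9s + 7) − (8/9)| < ε whenever s > (52/81)/ε.
Take N = (52/81)/ε. If s > N then |(8s + 12)/(9s + 7) − (8/9)| < (52/81)/s < ε.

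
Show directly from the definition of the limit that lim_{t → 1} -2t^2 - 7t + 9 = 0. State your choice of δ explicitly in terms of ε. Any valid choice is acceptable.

Suppose ε > 0. We want δ > 0 such that 0 < |t − 1| < δ implies |(-2t^2 - 7t + 9)| < ε.
(-2t^2 - 7t + 9) = -2t^2 - 7t + 9 = (t − 1)(-2t - 9).
So |(-2t^2 - 7t + 9)| = |t − 1|·|-2t - 9|.
Require δ ≤ 1. Then |t − 1| < 1 gives |t| < 2, and by the triangle inequality |-2t - 9| ≤ 2·2 + 9 = 13.
Hence |(-2t^2 - 7t + 9)| ≤ 13|t − 1| < ε provided |t − 1| < ε/13.
Choosing δ = min(1, ε/13) ensures both conditions, hence |(-2t^2 - 7t + 9)| < ε.

δ = min(1, ε/13)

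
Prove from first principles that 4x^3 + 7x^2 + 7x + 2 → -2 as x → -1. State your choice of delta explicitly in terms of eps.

Let eps > 0 be given. We want delta > 0 such that 0 < |x + 1| < delta implies |(4x^3 + 7x^2 + 7x + 2) + 2| < eps.
(4x^3 + 7x^2 + 7x + 2) + 2 = 4x^3 + 7x^2 + 7x + 4 = (x + 1)(4x^2 + 3x + 4).
So |(4x^3 + 7x^2 + 7x + 2) + 2| = |x + 1|·|4x^2 + 3x + 4|.
Require delta ≤ 2. Then |x + 1| < 2 gives |x| < 3, and by the triangle inequality |4x^2 + 3x + 4| ≤ 4·3^2 + 3·3 + 4 = 49.
Hence |(4x^3 + 7x^2 + 7x + 2) + 2| ≤ 49|x + 1| < eps provided |x + 1| < eps/49.
Take delta = min(2, eps/49). Then 0 < |x + 1| < delta gives both |x + 1| < 2 and |x + 1| < eps/49, so |(4x^3 + 7x^2 + 7x + 2) + 2| < eps.

delta = min(2, eps/49)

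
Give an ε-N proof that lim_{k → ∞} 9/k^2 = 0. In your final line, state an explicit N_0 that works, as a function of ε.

Fix ε > 0. For k ≥ 1, |9/k^2 − 0| = 9/k^2.
9/k^2 < ε ⇔ k^2 > 9/ε ⇔ k > (9/ε)^{1/2}.
Take N_0 = (9/ε)^{1/2}. Then k > N_0 implies 9/k^2 < ε.

N_0 = (9/ε)^{1/2}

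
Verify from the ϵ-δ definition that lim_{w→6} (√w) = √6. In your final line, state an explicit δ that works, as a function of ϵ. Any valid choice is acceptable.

Let ϵ > 0 be given. We want δ > 0 such that 0 < |w − 6| < δ implies |√w − √6| < ϵ.
Rationalise: √w − √6 = (w − 6)/(√w + √6), so |√w − √6| = |w − 6|/(√w + √6).
Restrict δ ≤ 6 so that |w − 6| < 6 forces w > 0, and then √w + √6 > √6.
Hence |√w − √6| < |w − 6|/√6, which is < ϵ once |w − 6| < √6·ϵ.
Take δ = min(6, √6·ϵ). If 0 < |w − 6| < δ then w > 0 and |√w − √6| < |w − 6|/√6 < ϵ.

δ = min(6, √6·ϵ)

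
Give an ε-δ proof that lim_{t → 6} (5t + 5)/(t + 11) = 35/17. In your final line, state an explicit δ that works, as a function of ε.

Fix ε > 0. We want δ > 0 with 0 < |t − 6| < δ ⇒ |(5t + 5)/(t + 11) − (35/17)| < ε.
Combining over a common denominator, (5t + 5)/(t + 11) − (35/17) = [(5t + 5)·17 − 35·(t + 11)] / [17·(t + 11)] = 50(t − 6) / (17(t + 11)).
So |(5t + 5)/(t + 11) − (35/17)| = 50|t − 6| / (17·|t + 11|).
Restrict δ ≤ 17/2. Then |t − 6| < 17/2 gives |t + 11| = |(t − 6) + 17| ≥ 17 − 17/2 = 17/2.
Hence |(5t + 5)/(t + 11) − (35/17)| < 50|t − 6|/(17·(17/2)) = (100/289)|t − 6|, which is < ε once |t − 6| < (289/100)ε.
Take δ = min(17/2, (289/100)ε). Then 0 < |t − 6| < δ forces both bounds, so |(5t + 5)/(t + 11) − (35/17)| < ε.

δ = min(17/2, (289/100)ε)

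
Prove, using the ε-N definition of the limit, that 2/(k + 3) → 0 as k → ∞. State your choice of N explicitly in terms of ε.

Let ε > 0. For k ≥ 1, |2/(k + 3) − 0| = 2/(k + 3) ≤ 2/k.
We need 2/k < ε, i.e. k > 2/ε.
Take N = 2/ε. If k > N then |2/(k + 3)| ≤ 2/k < ε.

N = 2/ε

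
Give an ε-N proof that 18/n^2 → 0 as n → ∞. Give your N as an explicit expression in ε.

Let ε > 0 be given. For n ≥ 1, |18/n^2 − 0| = 18/n^2.
18/n^2 < ε ⇔ n^2 > 18/ε ⇔ n > (18/ε)^{1/2}.
Take N = (18/ε)^{1/2}. Then n > N implies 18/n^2 < ε.

N = (18/ε)^{1/2}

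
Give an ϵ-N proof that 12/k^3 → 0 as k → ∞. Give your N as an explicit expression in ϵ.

N = (12/ϵ)^{1/3}

Suppose ϵ > 0. For k ≥ 1, |12/k^3 − 0| = 12/k^3.
12/k^3 < ϵ ⇔ k^3 > 12/ϵ ⇔ k > (12/ϵ)^{1/3}.
Take N = (12/ϵ)^{1/3}. Then k > N implies 12/k^3 < ϵ.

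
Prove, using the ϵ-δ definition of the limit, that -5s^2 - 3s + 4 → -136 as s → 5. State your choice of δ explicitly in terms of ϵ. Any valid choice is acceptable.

Suppose ϵ > 0. We want δ > 0 such that 0 < |s − 5| < δ implies |(-5s^2 - 3s + 4) + 136| < ϵ.
(-5s^2 - 3s + 4) + 136 = -5s^2 - 3s + 140 = (s − 5)(-5s - 28).
So |(-5s^2 - 3s + 4) + 136| = |s − 5|·|-5s - 28|.
Require δ ≤ 1. Then |s − 5| < 1 gives |s| < 6, and by the triangle inequality |-5s - 28| ≤ 5·6 + 28 = 58.
Hence |(-5s^2 - 3s + 4) + 136| ≤ 58|s − 5| < ϵ provided |s − 5| < ϵ/58.
Take δ = min(1, ϵ/58). Then 0 < |s − 5| < δ gives both |s − 5| < 1 and |s − 5| < ϵ/58, so |(-5s^2 - 3s + 4) + 136| < ϵ.

δ = min(1, ϵ/58)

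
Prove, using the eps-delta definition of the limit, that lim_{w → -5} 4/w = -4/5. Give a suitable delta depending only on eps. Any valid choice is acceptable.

Let eps > 0. We seek delta > 0 such that 0 < |w + 5| < delta implies |4/w + 4/5| < eps.
|4/w + 4/5| = 4·|-5 − w|/(5·|w|) = 4|w + 5|/(5|w|).
Require delta ≤ 5/2 so that |w| > 5 − 5/2 = 5/2, hence 5|w| > 25/2.
Then |4/w + 4/5| < 4|w + 5|/(25/2), which is < eps when |w + 5| < (25/8)eps.
Take delta = min(5/2, (25/8)eps). Then 0 < |w + 5| < delta gives both |w + 5| < 5/2 and |w + 5| < (25/8)eps, so |4/w + 4/5| < eps.

delta = min(5/2, (25/8)eps)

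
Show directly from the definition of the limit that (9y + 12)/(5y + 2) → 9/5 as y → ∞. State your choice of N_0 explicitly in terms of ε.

N_0 = (42/25)/ε

Suppose ε > 0. We seek N_0 > 0 such that y > N_0 implies |(9y + 12)/(5y + 2) − (9/5)| < ε.
(9y + 12)/(5y + 2) − (9/5) = (5(9y + 12) − 9(5y + 2)) / (5(5y + 2)) = 42/(5(5y + 2)).
For y > 0 we have 5y + 2 > 5y, so |(9y + 12)/(5y + 2) − (9/5)| = 42/(5(5y + 2)) < 42/(5·5y) = (42/25)/y.
Thus |(9y + 12)/(5y + 2) − (9/5)| < ε whenever y > (42/25)/ε.
Take N_0 = (42/25)/ε. If y > N_0 then |(9y + 12)/(5y + 2) − (9/5)| < (42/25)/y < ε.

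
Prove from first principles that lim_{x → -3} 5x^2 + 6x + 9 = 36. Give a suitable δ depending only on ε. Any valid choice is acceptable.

δ = min(1, ε/29)

Suppose ε > 0. We want δ > 0 such that 0 < |x + 3| < δ implies |(5x^2 + 6x + 9) − 36| < ε.
(5x^2 + 6x + 9) − 36 = 5x^2 + 6x - 27 = (x + 3)(5x - 9).
So |(5x^2 + 6x + 9) − 36| = |x + 3|·|5x - 9|.
Require δ ≤ 1. Then |x + 3| < 1 gives |x| < 4, and by the triangle inequality |5x - 9| ≤ 5·4 + 9 = 29.
Hence |(5x^2 + 6x + 9) − 36| ≤ 29|x + 3| < ε provided |x + 3| < ε/29.
Take δ = min(1, ε/29). Then 0 < |x + 3| < δ gives both |x + 3| < 1 and |x + 3| < ε/29, so |(5x^2 + 6x + 9) − 36| < ε.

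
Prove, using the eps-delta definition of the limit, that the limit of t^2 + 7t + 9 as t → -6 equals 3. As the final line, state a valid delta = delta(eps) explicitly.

delta = min(1, eps/8)

Suppose eps > 0. We want delta > 0 such that 0 < |t + 6| < delta implies |(t^2 + 7t + 9) − 3| < eps.
(t^2 + 7t + 9) − 3 = t^2 + 7t + 6 = (t + 6)(t + 1).
So |(t^2 + 7t + 9) − 3| = |t + 6|·|t + 1|.
Require delta ≤ 1. Then |t + 6| < 1 gives |t| < 7, and by the triangle inequality |t + 1| ≤ 7 + 1 = 8.
Hence |(t^2 + 7t + 9) − 3| ≤ 8|t + 6| < eps provided |t + 6| < eps/8.
Choosing delta = min(1, eps/8) ensures both conditions, hence |(t^2 + 7t + 9) − 3| < eps.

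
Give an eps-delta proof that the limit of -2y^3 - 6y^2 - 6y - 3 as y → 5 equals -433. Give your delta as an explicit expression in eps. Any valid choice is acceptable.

delta = min(2, eps/296)

Let eps > 0. We want delta > 0 such that 0 < |y − 5| < delta implies |(-2y^3 - 6y^2 - 6y - 3) + 433| < eps.
(-2y^3 - 6y^2 - 6y - 3) + 433 = -2y^3 - 6y^2 - 6y + 430 = (y − 5)(-2y^2 - 16y - 86).
So |(-2y^3 - 6y^2 - 6y - 3) + 433| = |y − 5|·|-2y^2 - 16y - 86|.
Require delta ≤ 2. Then |y − 5| < 2 gives |y| < 7, and by the triangle inequality |-2y^2 - 16y - 86| ≤ 2·7^2 + 16·7 + 86 = 296.
Hence |(-2y^3 - 6y^2 - 6y - 3) + 433| ≤ 296|y − 5| < eps provided |y − 5| < eps/296.
Choosing delta = min(2, eps/296) ensures both conditions, hence |(-2y^3 - 6y^2 - 6y - 3) + 433| < eps.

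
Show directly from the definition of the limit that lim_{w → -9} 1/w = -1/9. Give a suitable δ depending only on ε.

Let ε > 0 be given. We seek δ > 0 such that 0 < |w + 9| < δ implies |1/w + 1/9| < ε.
|1/w + 1/9| = |-9 − w|/(9·|w|) = |w + 9|/(9|w|).
Require δ ≤ 9/2 so that |w| > 9 − 9/2 = 9/2, hence 9|w| > 81/2.
Then |1/w + 1/9| < |w + 9|/(81/2), which is < ε when |w + 9| < (81/2)ε.
Take δ = min(9/2, (81/2)ε). Then 0 < |w + 9| < δ gives both |w + 9| < 9/2 and |w + 9| < (81/2)ε, so |1/w + 1/9| < ε.

δ = min(9/2, (81/2)ε)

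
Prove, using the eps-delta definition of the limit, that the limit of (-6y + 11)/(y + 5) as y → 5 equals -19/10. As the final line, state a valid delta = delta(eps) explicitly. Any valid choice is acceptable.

delta = min(5, (50/41)eps)

Suppose eps > 0. We want delta > 0 with 0 < |y − 5| < delta ⇒ |(-6y + 11)/(y + 5) + 19/10| < eps.
Combining over a common denominator, (-6y + 11)/(y + 5) + 19/10 = [(-6y + 11)·10 − (-19)·(y + 5)] / [10·(y + 5)] = -41(y − 5) / (10(y + 5)).
So |(-6y + 11)/(y + 5) + 19/10| = 41|y − 5| / (10·|y + 5|).
Restrict delta ≤ 5. Then |y − 5| < 5 gives |y + 5| = |(y − 5) + 10| ≥ 10 − 5 = 5.
Hence |(-6y + 11)/(y + 5) + 19/10| < 41|y − 5|/(10·5) = (41/50)|y − 5|, which is < eps once |y − 5| < (50/41)eps.
Take delta = min(5, (50/41)eps). Then 0 < |y − 5| < delta forces both bounds, so |(-6y + 11)/(y + 5) + 19/10| < eps.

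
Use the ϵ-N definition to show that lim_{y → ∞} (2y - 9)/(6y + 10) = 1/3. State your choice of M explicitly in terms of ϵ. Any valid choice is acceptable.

M = (37/18)/ϵ

Fix ϵ > 0. We seek M > 0 such that y > M implies |(2y - 9)/(6y + 10) − (1/3)| < ϵ.
(2y - 9)/(6y + 10) − (1/3) = (6(2y - 9) − 2(6y + 10)) / (6(6y + 10)) = -74/(6(6y + 10)).
For y > 0 we have 6y + 10 > 6y, so |(2y - 9)/(6y + 10) − (1/3)| = 74/(6(6y + 10)) < 74/(6·6y) = (37/18)/y.
Thus |(2y - 9)/(6y + 10) − (1/3)| < ϵ whenever y > (37/18)/ϵ.
Take M = (37/18)/ϵ. If y > M then |(2y - 9)/(6y + 10) − (1/3)| < (37/18)/y < ϵ.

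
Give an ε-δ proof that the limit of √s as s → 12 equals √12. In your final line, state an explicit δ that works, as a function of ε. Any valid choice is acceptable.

Fix ε > 0. We want δ > 0 such that 0 < |s − 12| < δ implies |√s − √12| < ε.
Rationalise: √s − √12 = (s − 12)/(√s + √12), so |√s − √12| = |s − 12|/(√s + √12).
Restrict δ ≤ 12 so that |s − 12| < 12 forces s > 0, and then √s + √12 > √12.
Hence |√s − √12| < |s − 12|/√12, which is < ε once |s − 12| < √12·ε.
Take δ = min(12, √12·ε). If 0 < |s − 12| < δ then s > 0 and |√s − √12| < |s − 12|/√12 < ε.

δ = min(12, √12·ε)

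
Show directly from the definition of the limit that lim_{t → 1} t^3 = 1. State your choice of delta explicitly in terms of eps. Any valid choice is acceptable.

delta = min(1, eps/7)

Let eps > 0. We seek delta > 0 with 0 < |t − 1| < delta ⇒ |t^3 − 1| < eps.
Factor: t^3 − 1 = (t − 1)(t^2 + t + 1), so |t^3 − 1| = |t − 1|·|t^2 + t + 1|.
Restrict delta ≤ 1. Then |t − 1| < 1 gives |t| < 2, so by the triangle inequality |t^2 + t + 1| ≤ 2^2 + 2 + 1 = 7.
Hence |t^3 − 1| ≤ 7|t − 1|, which is < eps once |t − 1| < eps/7.
Take delta = min(1, eps/7). If 0 < |t − 1| < delta then both bounds hold and |t^3 − 1| ≤ 7|t − 1| < 7·(eps/7) = eps.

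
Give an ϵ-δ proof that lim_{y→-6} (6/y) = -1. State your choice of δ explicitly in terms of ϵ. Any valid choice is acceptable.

Let ϵ > 0 be given. We seek δ > 0 such that 0 < |y + 6| < δ implies |6/y + 1| < ϵ.
|6/y + 1| = 6·|-6 − y|/(6·|y|) = 6|y + 6|/(6|y|).
Require δ ≤ 3 so that |y| > 6 − 3 = 3, hence 6|y| > 18.
Then |6/y + 1| < 6|y + 6|/18, which is < ϵ when |y + 6| < 3ϵ.
Take δ = min(3, 3ϵ). Then 0 < |y + 6| < δ gives both |y + 6| < 3 and |y + 6| < 3ϵ, so |6/y + 1| < ϵ.

δ = min(3, 3ϵ)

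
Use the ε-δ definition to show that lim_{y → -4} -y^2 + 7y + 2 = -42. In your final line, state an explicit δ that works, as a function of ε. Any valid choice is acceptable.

δ = min(1, ε/16)

Fix ε > 0. We want δ > 0 such that 0 < |y + 4| < δ implies |(-y^2 + 7y + 2) + 42| < ε.
(-y^2 + 7y + 2) + 42 = -y^2 + 7y + 44 = (y + 4)(-y + 11).
So |(-y^2 + 7y + 2) + 42| = |y + 4|·|-y + 11|.
Require δ ≤ 1. Then |y + 4| < 1 gives |y| < 5, and by the triangle inequality |-y + 11| ≤ 5 + 11 = 16.
Hence |(-y^2 + 7y + 2) + 42| ≤ 16|y + 4| < ε provided |y + 4| < ε/16.
Choosing δ = min(1, ε/16) ensures both conditions, hence |(-y^2 + 7y + 2) + 42| < ε.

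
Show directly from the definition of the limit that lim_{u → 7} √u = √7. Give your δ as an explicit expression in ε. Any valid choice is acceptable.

Fix ε > 0. We want δ > 0 such that 0 < |u − 7| < δ implies |√u − √7| < ε.
Multiplying by the conjugate, |√u − √7| = |u − 7|/(√u + √7).
Restrict δ ≤ 7 so that |u − 7| < 7 forces u > 0, and then √u + √7 > √7.
Hence |√u − √7| < |u − 7|/√7, which is < ε once |u − 7| < √7·ε.
Take δ = min(7, √7·ε). If 0 < |u − 7| < δ then u > 0 and |√u − √7| < |u − 7|/√7 < ε.

δ = min(7, √7·ε)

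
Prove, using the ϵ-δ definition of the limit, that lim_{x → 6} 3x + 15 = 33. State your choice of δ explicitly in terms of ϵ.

Let ϵ > 0. We need δ > 0 so that 0 < |x − 6| < δ implies |(3x + 15) − 33| < ϵ.
Since (3x + 15) − 33 = 3(x − 6), we have |(3x + 15) − 33| = 3|x − 6|.
So 3|x − 6| < ϵ exactly when |x − 6| < ϵ/3.
Take δ = ϵ/3. If 0 < |x − 6| < δ then |(3x + 15) − 33| = 3|x − 6| < 3·(ϵ/3) = ϵ.

δ = ϵ/3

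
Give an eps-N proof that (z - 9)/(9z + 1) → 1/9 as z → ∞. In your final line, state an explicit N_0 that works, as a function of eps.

Fix eps > 0. We seek N_0 > 0 such that z > N_0 implies |(z - 9)/(9z + 1) − (1/9)| < eps.
(z - 9)/(9z + 1) − (1/9) = (9(z - 9) − (9z + 1)) / (9(9z + 1)) = -82/(9(9z + 1)).
For z > 0 we have 9z + 1 > 9z, so |(z - 9)/(9z + 1) − (1/9)| = 82/(9(9z + 1)) < 82/(9·9z) = (82/81)/z.
Thus |(z - 9)/(9z + 1) − (1/9)| < eps whenever z > (82/81)/eps.
Take N_0 = (82/81)/eps. If z > N_0 then |(z - 9)/(9z + 1) − (1/9)| < (82/81)/z < eps.

N_0 = (82/81)/eps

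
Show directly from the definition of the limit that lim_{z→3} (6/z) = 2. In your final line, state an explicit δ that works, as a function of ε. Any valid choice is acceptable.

Let ε > 0. We seek δ > 0 such that 0 < |z − 3| < δ implies |6/z − 2| < ε.
|6/z − 2| = 6·|3 − z|/(3·|z|) = 6|z − 3|/(3|z|).
Require δ ≤ 3/2 so that |z| > 3 − 3/2 = 3/2, hence 3|z| > 9/2.
Then |6/z − 2| < 6|z − 3|/(9/2), which is < ε when |z − 3| < (3/4)ε.
Take δ = min(3/2, (3/4)ε). Then 0 < |z − 3| < δ gives both |z − 3| < 3/2 and |z − 3| < (3/4)ε, so |6/z − 2| < ε.

δ = min(3/2, (3/4)ε)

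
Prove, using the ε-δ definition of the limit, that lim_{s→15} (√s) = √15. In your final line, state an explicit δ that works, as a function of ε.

δ = min(15, √15·ε)

Let ε > 0. We want δ > 0 such that 0 < |s − 15| < δ implies |√s − √15| < ε.
Multiplying by the conjugate, |√s − √15| = |s − 15|/(√s + √15).
Restrict δ ≤ 15 so that |s − 15| < 15 forces s > 0, and then √s + √15 > √15.
Hence |√s − √15| < |s − 15|/√15, which is < ε once |s − 15| < √15·ε.
Take δ = min(15, √15·ε). If 0 < |s − 15| < δ then s > 0 and |√s − √15| < |s − 15|/√15 < ε.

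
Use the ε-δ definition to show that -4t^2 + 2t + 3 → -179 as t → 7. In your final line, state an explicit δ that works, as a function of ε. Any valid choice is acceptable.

Fix ε > 0. We want δ > 0 such that 0 < |t − 7| < δ implies |(-4t^2 + 2t + 3) + 179| < ε.
(-4t^2 + 2t + 3) + 179 = -4t^2 + 2t + 182 = (t − 7)(-4t - 26).
So |(-4t^2 + 2t + 3) + 179| = |t − 7|·|-4t - 26|.
Require δ ≤ 1. Then |t − 7| < 1 gives |t| < 8, and by the triangle inequality |-4t - 26| ≤ 4·8 + 26 = 58.
Hence |(-4t^2 + 2t + 3) + 179| ≤ 58|t − 7| < ε provided |t − 7| < ε/58.
Choosing δ = min(1, ε/58) ensures both conditions, hence |(-4t^2 + 2t + 3) + 179| < ε.

δ = min(1, ε/58)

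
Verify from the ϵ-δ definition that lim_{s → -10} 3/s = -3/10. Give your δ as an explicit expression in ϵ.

Let ϵ > 0 be given. We seek δ > 0 such that 0 < |s + 10| < δ implies |3/s + 3/10| < ϵ.
|3/s + 3/10| = 3·|-10 − s|/(10·|s|) = 3|s + 10|/(10|s|).
Require δ ≤ 5 so that |s| > 10 − 5 = 5, hence 10|s| > 50.
Then |3/s + 3/10| < 3|s + 10|/50, which is < ϵ when |s + 10| < (50/3)ϵ.
Take δ = min(5, (50/3)ϵ). Then 0 < |s + 10| < δ gives both |s + 10| < 5 and |s + 10| < (50/3)ϵ, so |3/s + 3/10| < ϵ.

δ = min(5, (50/3)ϵ)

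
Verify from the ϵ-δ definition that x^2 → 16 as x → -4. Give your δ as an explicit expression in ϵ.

δ = min(2, ϵ/10)

Suppose ϵ > 0. We seek δ > 0 with 0 < |x + 4| < δ ⇒ |x^2 − 16| < ϵ.
Factor: x^2 − 16 = (x + 4)(x - 4), so |x^2 − 16| = |x + 4|·|x - 4|.
Impose δ ≤ 2 so that |x| < 6; then |x - 4| ≤ 10.
Hence |x^2 − 16| ≤ 10|x + 4|, which is < ϵ once |x + 4| < ϵ/10.
Take δ = min(2, ϵ/10). If 0 < |x + 4| < δ then both bounds hold and |x^2 − 16| ≤ 10|x + 4| < 10·(ϵ/10) = ϵ.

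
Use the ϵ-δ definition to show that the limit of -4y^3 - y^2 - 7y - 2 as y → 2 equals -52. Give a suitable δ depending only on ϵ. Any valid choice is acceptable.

δ = min(1, ϵ/88)

Fix ϵ > 0. We want δ > 0 such that 0 < |y − 2| < δ implies |(-4y^3 - y^2 - 7y - 2) + 52| < ϵ.
(-4y^3 - y^2 - 7y - 2) + 52 = -4y^3 - y^2 - 7y + 50 = (y − 2)(-4y^2 - 9y - 25).
So |(-4y^3 - y^2 - 7y - 2) + 52| = |y − 2|·|-4y^2 - 9y - 25|.
Assume first that |y − 2| < 1, so |y| < 3. Then |-4y^2 - 9y - 25| ≤ 4·3^2 + 9·3 + 25 = 88.
Hence |(-4y^3 - y^2 - 7y - 2) + 52| ≤ 88|y − 2| < ϵ provided |y − 2| < ϵ/88.
Choosing δ = min(1, ϵ/88) ensures both conditions, hence |(-4y^3 - y^2 - 7y - 2) + 52| < ϵ.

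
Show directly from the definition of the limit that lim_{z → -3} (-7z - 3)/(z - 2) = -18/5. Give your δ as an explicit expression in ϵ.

Let ϵ > 0. We want δ > 0 with 0 < |z + 3| < δ ⇒ |(-7z - 3)/(z - 2) + 18/5| < ϵ.
Combining over a common denominator, (-7z - 3)/(z - 2) + 18/5 = [(-7z - 3)·(-5) − 18·(z - 2)] / [(-5)·(z - 2)] = 17(z + 3) / ((-5)(z - 2)).
So |(-7z - 3)/(z - 2) + 18/5| = 17|z + 3| / (5·|z − 2|).
Restrict δ ≤ 5/2. Then |z + 3| < 5/2 gives |z − 2| = |(z + 3) + (-5)| ≥ 5 − 5/2 = 5/2.
Hence |(-7z - 3)/(z - 2) + 18/5| < 17|z + 3|/(5·(5/2)) = (34/25)|z + 3|, which is < ϵ once |z + 3| < (25/34)ϵ.
Take δ = min(5/2, (25/34)ϵ). Then 0 < |z + 3| < δ forces both bounds, so |(-7z - 3)/(z - 2) + 18/5| < ϵ.

δ = min(5/2, (25/34)ϵ)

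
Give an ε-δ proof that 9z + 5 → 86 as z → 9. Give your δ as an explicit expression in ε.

δ = ε/9

Suppose ε > 0. We need δ > 0 so that 0 < |z − 9| < δ implies |(9z + 5) − 86| < ε.
|(9z + 5) − 86| = |9z - 81| = 9|z − 9|.
Thus it suffices that |z − 9| < ε/9.
Take δ = ε/9. If 0 < |z − 9| < δ then |(9z + 5) − 86| = 9|z − 9| < 9·(ε/9) = ε.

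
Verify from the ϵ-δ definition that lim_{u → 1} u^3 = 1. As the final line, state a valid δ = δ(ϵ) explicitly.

δ = min(2, ϵ/13)

Let ϵ > 0 be given. We seek δ > 0 with 0 < |u − 1| < δ ⇒ |u^3 − 1| < ϵ.
Factor: u^3 − 1 = (u − 1)(u^2 + u + 1), so |u^3 − 1| = |u − 1|·|u^2 + u + 1|.
Restrict δ ≤ 2. Then |u − 1| < 2 gives |u| < 3, so by the triangle inequality |u^2 + u + 1| ≤ 3^2 + 3 + 1 = 13.
Hence |u^3 − 1| ≤ 13|u − 1|, which is < ϵ once |u − 1| < ϵ/13.
Take δ = min(2, ϵ/13). If 0 < |u − 1| < δ then both bounds hold and |u^3 − 1| ≤ 13|u − 1| < 13·(ϵ/13) = ϵ.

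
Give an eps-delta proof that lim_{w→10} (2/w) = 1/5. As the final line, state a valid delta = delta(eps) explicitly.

delta = min(5, 25eps)

Let eps > 0 be given. We seek delta > 0 such that 0 < |w − 10| < delta implies |2/w − (1/5)| < eps.
|2/w − (1/5)| = 2·|10 − w|/(10·|w|) = 2|w − 10|/(10|w|).
Require delta ≤ 5 so that |w| > 10 − 5 = 5, hence 10|w| > 50.
Then |2/w − (1/5)| < 2|w − 10|/50, which is < eps when |w − 10| < 25eps.
Take delta = min(5, 25eps). Then 0 < |w − 10| < delta gives both |w − 10| < 5 and |w − 10| < 25eps, so |2/w − (1/5)| < eps.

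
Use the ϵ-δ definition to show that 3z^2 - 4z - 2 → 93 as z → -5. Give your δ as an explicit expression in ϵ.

δ = min(1, ϵ/37)

Let ϵ > 0. We want δ > 0 such that 0 < |z + 5| < δ implies |(3z^2 - 4z - 2) − 93| < ϵ.
(3z^2 - 4z - 2) − 93 = 3z^2 - 4z - 95 = (z + 5)(3z - 19).
So |(3z^2 - 4z - 2) − 93| = |z + 5|·|3z - 19|.
Require δ ≤ 1. Then |z + 5| < 1 gives |z| < 6, and by the triangle inequality |3z - 19| ≤ 3·6 + 19 = 37.
Hence |(3z^2 - 4z - 2) − 93| ≤ 37|z + 5| < ϵ provided |z + 5| < ϵ/37.
Take δ = min(1, ϵ/37). Then 0 < |z + 5| < δ gives both |z + 5| < 1 and |z + 5| < ϵ/37, so |(3z^2 - 4z - 2) − 93| < ϵ.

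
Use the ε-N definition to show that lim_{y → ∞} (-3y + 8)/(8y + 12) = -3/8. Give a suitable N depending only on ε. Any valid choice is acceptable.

N = (25/16)/ε

Suppose ε > 0. We seek N > 0 such that y > N implies |(-3y + 8)/(8y + 12) + 3/8| < ε.
(-3y + 8)/(8y + 12) + 3/8 = (8(-3y + 8) − (-3)(8y + 12)) / (8(8y + 12)) = 100/(8(8y + 12)).
For y > 0 we have 8y + 12 > 8y, so |(-3y + 8)/(8y + 12) + 3/8| = 100/(8(8y + 12)) < 100/(8·8y) = (25/16)/y.
Thus |(-3y + 8)/(8y + 12) + 3/8| < ε whenever y > (25/16)/ε.
Take N = (25/16)/ε. If y > N then |(-3y + 8)/(8y + 12) + 3/8| < (25/16)/y < ε.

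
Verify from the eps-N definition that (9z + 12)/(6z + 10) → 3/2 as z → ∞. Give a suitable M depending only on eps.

M = (1/2)/eps

Let eps > 0 be given. We seek M > 0 such that z > M implies |(9z + 12)/(6z + 10) − (3/2)| < eps.
(9z + 12)/(6z + 10) − (3/2) = (6(9z + 12) − 9(6z + 10)) / (6(6z + 10)) = -18/(6(6z + 10)).
For z > 0 we have 6z + 10 > 6z, so |(9z + 12)/(6z + 10) − (3/2)| = 18/(6(6z + 10)) < 18/(6·6z) = (1/2)/z.
Thus |(9z + 12)/(6z + 10) − (3/2)| < eps whenever z > (1/2)/eps.
Take M = (1/2)/eps. If z > M then |(9z + 12)/(6z + 10) − (3/2)| < (1/2)/z < eps.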